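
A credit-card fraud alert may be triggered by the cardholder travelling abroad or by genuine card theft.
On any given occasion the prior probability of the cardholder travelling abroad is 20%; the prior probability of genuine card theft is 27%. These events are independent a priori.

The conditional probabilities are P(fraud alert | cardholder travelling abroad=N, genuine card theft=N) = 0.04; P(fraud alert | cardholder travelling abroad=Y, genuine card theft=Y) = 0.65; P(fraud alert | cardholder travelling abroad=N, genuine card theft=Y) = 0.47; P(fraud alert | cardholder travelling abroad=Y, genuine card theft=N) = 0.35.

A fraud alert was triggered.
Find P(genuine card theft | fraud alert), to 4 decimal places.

P(genuine card theft | fraud alert) ≈ 0.6472

Weight on genuine card theft=true, given the evidence: 0.101520 + 0.035100 = 0.136620
Denominator P(fraud alert): 0.04*0.8*0.73 + 0.47*0.8*0.27 + 0.35*0.2*0.73 + 0.65*0.2*0.27 = 0.211080
P(genuine card theft | fraud alert) = 0.136620/0.211080 ≈ 0.6472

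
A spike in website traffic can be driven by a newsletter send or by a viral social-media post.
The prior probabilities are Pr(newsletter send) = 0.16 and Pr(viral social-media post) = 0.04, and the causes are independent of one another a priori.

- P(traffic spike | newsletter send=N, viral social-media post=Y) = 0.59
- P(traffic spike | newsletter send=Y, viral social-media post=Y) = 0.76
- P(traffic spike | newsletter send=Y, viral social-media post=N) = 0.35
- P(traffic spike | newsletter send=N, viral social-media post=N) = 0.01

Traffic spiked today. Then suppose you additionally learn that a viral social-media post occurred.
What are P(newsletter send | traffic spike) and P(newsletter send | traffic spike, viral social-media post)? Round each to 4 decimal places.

P(newsletter send | traffic spike) ≈ 0.6776; P(newsletter send | traffic spike, viral social-media post) ≈ 0.1970

By total probability over the 4 (newsletter send, viral social-media post) configurations:
  P(traffic spike) = 0.01×0.84×0.96 + 0.59×0.84×0.04 + 0.35×0.16×0.96 + 0.76×0.16×0.04
        = 0.008064 + 0.019824 + 0.053760 + 0.004864 = 0.086512
Configurations with newsletter send contribute 0.058624, so
  P(newsletter send | traffic spike) = 0.058624 / 0.086512 ≈ 0.6776

Now also conditioning on viral social-media post=true:
By total probability over both values of newsletter send:
  P(traffic spike | viral social-media post) = 0.59×0.84 + 0.76×0.16
        = 0.495600 + 0.121600 = 0.617200
Configurations with newsletter send contribute 0.121600, so
  P(newsletter send | traffic spike, viral social-media post) = 0.121600 / 0.617200 ≈ 0.1970
This is intercausal reasoning (explaining away): once viral social-media post accounts for the traffic spike, newsletter send becomes less likely.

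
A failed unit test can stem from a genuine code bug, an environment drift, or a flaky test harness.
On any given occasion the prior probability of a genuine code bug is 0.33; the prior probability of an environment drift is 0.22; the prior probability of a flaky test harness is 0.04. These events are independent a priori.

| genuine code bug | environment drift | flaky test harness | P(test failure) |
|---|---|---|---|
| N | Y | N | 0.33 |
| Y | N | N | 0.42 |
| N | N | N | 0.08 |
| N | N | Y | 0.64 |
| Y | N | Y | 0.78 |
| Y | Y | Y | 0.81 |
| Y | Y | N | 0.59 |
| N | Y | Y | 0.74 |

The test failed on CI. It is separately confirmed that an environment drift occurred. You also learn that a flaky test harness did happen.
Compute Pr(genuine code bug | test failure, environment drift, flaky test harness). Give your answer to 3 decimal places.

By total probability over both values of genuine code bug:
  P(test failure | environment drift, flaky test harness) = 0.74*0.67 + 0.81*0.33
        = 0.495800 + 0.267300 = 0.763100
Configurations with genuine code bug contribute 0.267300, so
  P(genuine code bug | test failure, environment drift, flaky test harness) = 0.267300 / 0.763100 ≈ 0.350

Pr(genuine code bug | test failure, environment drift, flaky test harness) ≈ 0.350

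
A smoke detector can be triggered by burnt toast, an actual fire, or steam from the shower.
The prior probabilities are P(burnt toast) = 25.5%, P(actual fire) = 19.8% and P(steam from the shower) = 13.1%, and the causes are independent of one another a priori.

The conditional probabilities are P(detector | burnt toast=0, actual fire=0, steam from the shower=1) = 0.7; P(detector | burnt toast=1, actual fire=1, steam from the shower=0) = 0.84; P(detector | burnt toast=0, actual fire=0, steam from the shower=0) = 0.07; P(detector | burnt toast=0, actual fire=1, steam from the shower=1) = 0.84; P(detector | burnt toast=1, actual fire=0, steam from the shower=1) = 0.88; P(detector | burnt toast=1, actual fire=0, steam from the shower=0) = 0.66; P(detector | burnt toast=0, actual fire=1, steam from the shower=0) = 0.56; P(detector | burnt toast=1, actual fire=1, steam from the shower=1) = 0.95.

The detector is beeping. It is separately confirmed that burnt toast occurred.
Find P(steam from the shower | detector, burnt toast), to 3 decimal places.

P(steam from the shower | detector, burnt toast) ≈ 0.162

For the numerator, keep only steam from the shower=true terms: 0.092455 + 0.024641 = 0.117096
Denominator P(detector | burnt toast): 0.66*0.802*0.869 + 0.88*0.802*0.131 + 0.84*0.198*0.869 + 0.95*0.198*0.131 = 0.721607
P(steam from the shower | detector, burnt toast) = 0.117096/0.721607 ≈ 0.162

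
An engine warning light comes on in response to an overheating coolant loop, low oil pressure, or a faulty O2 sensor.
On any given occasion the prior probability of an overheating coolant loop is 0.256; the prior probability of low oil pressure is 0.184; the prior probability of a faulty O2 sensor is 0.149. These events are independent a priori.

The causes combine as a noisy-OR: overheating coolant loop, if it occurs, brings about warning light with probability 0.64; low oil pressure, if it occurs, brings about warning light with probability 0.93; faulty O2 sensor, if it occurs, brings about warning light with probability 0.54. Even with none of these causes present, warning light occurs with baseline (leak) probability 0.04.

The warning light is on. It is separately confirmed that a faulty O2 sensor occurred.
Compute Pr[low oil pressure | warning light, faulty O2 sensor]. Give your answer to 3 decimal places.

Under noisy-OR, P(warning light | causes) = 1 − (1−0.04)·∏(1−qᵢ) over the active causes.
Numerator (weight on configurations with low oil pressure): 0.132664 + 0.046580 = 0.179244
Denominator P(warning light | faulty O2 sensor): 0.5584·0.744·0.816 + 0.969088·0.744·0.184 + 0.841024·0.256·0.816 + 0.988872·0.256·0.184 = 0.693938
Posterior = 0.179244 / 0.693938 ≈ 0.258

Pr[low oil pressure | warning light, faulty O2 sensor] ≈ 0.258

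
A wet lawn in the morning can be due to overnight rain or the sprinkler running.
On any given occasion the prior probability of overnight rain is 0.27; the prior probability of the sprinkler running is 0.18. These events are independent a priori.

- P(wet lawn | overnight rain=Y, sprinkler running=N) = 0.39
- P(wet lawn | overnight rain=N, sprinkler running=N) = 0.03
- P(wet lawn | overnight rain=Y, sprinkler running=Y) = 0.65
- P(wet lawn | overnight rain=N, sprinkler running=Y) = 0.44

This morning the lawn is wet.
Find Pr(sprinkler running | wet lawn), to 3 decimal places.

Pr(sprinkler running | wet lawn) ≈ 0.462

For the numerator, keep only sprinkler running=true terms: 0.057816 + 0.031590 = 0.089406
Denominator P(wet lawn): 0.03×0.73×0.82 + 0.44×0.73×0.18 + 0.39×0.27×0.82 + 0.65×0.27×0.18 = 0.193710
Posterior = 0.089406 / 0.193710 ≈ 0.462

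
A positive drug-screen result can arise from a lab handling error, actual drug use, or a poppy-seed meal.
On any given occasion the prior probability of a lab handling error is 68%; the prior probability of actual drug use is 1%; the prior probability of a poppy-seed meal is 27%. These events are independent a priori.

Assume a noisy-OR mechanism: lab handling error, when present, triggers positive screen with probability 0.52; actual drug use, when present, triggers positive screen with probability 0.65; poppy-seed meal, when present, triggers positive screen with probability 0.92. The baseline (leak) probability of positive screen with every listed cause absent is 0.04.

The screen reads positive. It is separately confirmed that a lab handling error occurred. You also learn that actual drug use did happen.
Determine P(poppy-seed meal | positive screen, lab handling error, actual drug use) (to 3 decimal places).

P(poppy-seed meal | positive screen, lab handling error, actual drug use) ≈ 0.303

Under noisy-OR, P(positive screen | causes) = 1 − (1−0.04)·∏(1−qᵢ) over the active causes.
For the numerator, keep only poppy-seed meal=true terms: 0.987098·0.27 = 0.266516
Normalizer over all consistent configurations: 0.83872·0.73 + 0.987098·0.27 = 0.878782
Posterior = 0.266516 / 0.878782 ≈ 0.303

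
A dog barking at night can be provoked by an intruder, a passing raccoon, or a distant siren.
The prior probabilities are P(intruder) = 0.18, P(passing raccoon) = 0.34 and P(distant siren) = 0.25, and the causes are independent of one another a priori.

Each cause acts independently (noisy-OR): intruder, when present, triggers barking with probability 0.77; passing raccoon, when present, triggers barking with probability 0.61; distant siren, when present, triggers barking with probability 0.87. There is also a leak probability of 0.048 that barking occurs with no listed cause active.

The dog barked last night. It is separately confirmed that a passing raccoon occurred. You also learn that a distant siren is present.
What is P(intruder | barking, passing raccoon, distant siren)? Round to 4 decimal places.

Under noisy-OR, P(barking | causes) = 1 − (1−0.048)·∏(1−qᵢ) over the active causes.
Weight on intruder=true, given the evidence: 0.988899·0.18 = 0.178002
The normalizing constant is 0.951734·0.82 + 0.988899·0.18 = 0.958424
P(intruder | barking, passing raccoon, distant siren) = 0.178002/0.958424 ≈ 0.1857

P(intruder | barking, passing raccoon, distant siren) ≈ 0.1857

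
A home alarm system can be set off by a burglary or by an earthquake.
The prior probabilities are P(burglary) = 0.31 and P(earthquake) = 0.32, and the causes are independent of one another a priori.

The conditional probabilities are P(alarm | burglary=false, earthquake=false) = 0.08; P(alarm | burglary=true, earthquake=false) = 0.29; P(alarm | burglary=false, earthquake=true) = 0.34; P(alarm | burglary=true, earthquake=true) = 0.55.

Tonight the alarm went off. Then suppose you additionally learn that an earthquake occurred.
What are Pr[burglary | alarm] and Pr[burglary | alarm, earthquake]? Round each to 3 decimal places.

Pr[burglary | alarm] ≈ 0.507; Pr[burglary | alarm, earthquake] ≈ 0.421

Weight on burglary=true, given the evidence: 0.061132 + 0.054560 = 0.115692
Normalizer over all consistent configurations: 0.08*0.69*0.68 + 0.34*0.69*0.32 + 0.29*0.31*0.68 + 0.55*0.31*0.32 = 0.228300
Posterior = 0.115692 / 0.228300 ≈ 0.507

Now condition on the additional information:
By total probability over both values of burglary:
  P(alarm | earthquake) = 0.34·0.69 + 0.55·0.31
        = 0.234600 + 0.170500 = 0.405100
The terms with burglary present sum to 0.170500, so
  P(burglary | alarm, earthquake) = 0.170500 / 0.405100 ≈ 0.421
This is intercausal reasoning (explaining away): once earthquake accounts for the alarm, burglary becomes less likely.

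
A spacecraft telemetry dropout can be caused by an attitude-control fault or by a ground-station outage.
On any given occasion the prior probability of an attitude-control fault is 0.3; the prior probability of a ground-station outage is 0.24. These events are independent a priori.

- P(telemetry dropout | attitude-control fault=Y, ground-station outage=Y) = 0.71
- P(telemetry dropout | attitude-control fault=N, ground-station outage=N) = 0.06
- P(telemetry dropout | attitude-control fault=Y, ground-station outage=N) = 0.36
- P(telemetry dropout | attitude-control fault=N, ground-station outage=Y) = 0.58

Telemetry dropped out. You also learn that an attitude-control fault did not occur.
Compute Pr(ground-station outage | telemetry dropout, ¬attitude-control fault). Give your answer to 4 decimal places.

Pr(ground-station outage | telemetry dropout, ¬attitude-control fault) ≈ 0.7532

For the numerator, keep only ground-station outage=true terms: 0.58*0.24 = 0.139200
Normalizer over all consistent configurations: 0.06*0.76 + 0.58*0.24 = 0.184800
P(ground-station outage | telemetry dropout, ¬attitude-control fault) = 0.139200/0.184800 ≈ 0.7532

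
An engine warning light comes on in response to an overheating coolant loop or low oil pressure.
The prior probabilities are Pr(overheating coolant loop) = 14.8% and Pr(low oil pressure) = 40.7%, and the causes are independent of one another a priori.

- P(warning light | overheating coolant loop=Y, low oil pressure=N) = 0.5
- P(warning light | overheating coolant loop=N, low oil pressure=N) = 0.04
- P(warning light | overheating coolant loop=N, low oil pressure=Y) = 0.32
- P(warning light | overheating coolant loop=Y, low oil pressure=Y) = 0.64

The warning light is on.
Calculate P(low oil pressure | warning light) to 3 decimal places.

For the numerator, keep only low oil pressure=true terms: 0.110964 + 0.038551 = 0.149515
Normalizer over all consistent configurations: 0.04·0.852·0.593 + 0.32·0.852·0.407 + 0.5·0.148·0.593 + 0.64·0.148·0.407 = 0.213606
P(low oil pressure | warning light) = 0.149515/0.213606 ≈ 0.700

P(low oil pressure | warning light) ≈ 0.700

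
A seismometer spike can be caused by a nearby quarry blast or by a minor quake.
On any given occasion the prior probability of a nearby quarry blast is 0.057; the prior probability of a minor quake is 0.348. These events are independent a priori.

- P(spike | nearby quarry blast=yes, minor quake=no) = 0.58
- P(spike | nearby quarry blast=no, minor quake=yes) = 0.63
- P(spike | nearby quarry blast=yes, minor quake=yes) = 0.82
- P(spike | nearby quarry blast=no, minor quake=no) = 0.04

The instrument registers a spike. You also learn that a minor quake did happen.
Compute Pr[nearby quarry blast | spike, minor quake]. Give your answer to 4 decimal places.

Numerator (weight on configurations with nearby quarry blast): 0.82*0.057 = 0.046740
The normalizing constant is 0.63*0.943 + 0.82*0.057 = 0.640830
P(nearby quarry blast | spike, minor quake) = 0.046740/0.640830 ≈ 0.0729

Pr[nearby quarry blast | spike, minor quake] ≈ 0.0729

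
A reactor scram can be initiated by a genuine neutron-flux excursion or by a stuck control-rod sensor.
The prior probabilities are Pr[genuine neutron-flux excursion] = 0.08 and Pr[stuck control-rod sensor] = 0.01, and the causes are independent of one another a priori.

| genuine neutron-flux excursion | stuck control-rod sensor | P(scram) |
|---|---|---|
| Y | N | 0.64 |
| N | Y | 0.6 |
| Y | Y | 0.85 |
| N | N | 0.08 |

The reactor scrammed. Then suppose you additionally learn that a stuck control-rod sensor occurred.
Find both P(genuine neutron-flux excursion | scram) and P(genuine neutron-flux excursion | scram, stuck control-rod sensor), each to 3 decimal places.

Sum P(scram|·) weighted by the priors over the 4 (genuine neutron-flux excursion, stuck control-rod sensor) configurations:
  P(scram) = 0.08×0.92×0.99 + 0.6×0.92×0.01 + 0.64×0.08×0.99 + 0.85×0.08×0.01
        = 0.072864 + 0.005520 + 0.050688 + 0.000680 = 0.129752
Configurations with genuine neutron-flux excursion contribute 0.051368, so
  P(genuine neutron-flux excursion | scram) = 0.051368 / 0.129752 ≈ 0.396

Now also conditioning on stuck control-rod sensor=true:
P(scram | stuck control-rod sensor) = 0.6·0.92 + 0.85·0.08 = 0.552000 + 0.068000 = 0.620000
The genuine neutron-flux excursion-present share is 0.85·0.08 = 0.068000.
So P(genuine neutron-flux excursion | scram, stuck control-rod sensor) = 0.068000/0.620000 ≈ 0.110.
Conditioning on stuck control-rod sensor lowers the posterior on genuine neutron-flux excursion: the classic explaining-away effect in a common-effect structure.

P(genuine neutron-flux excursion | scram) ≈ 0.396; P(genuine neutron-flux excursion | scram, stuck control-rod sensor) ≈ 0.110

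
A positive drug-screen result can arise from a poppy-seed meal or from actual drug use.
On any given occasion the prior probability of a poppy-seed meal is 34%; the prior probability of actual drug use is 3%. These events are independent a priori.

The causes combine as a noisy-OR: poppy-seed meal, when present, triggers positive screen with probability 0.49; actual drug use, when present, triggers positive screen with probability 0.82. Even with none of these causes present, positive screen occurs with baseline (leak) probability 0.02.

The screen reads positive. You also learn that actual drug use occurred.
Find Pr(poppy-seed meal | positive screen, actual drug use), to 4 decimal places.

Pr(poppy-seed meal | positive screen, actual drug use) ≈ 0.3627

Under noisy-OR, P(positive screen | causes) = 1 − (1−0.02)·∏(1−qᵢ) over the active causes.
P(positive screen | actual drug use) = 0.8236×0.66 + 0.910036×0.34 = 0.543576 + 0.309412 = 0.852988
The poppy-seed meal-present share is 0.910036×0.34 = 0.309412.
So P(poppy-seed meal | positive screen, actual drug use) = 0.309412/0.852988 ≈ 0.3627.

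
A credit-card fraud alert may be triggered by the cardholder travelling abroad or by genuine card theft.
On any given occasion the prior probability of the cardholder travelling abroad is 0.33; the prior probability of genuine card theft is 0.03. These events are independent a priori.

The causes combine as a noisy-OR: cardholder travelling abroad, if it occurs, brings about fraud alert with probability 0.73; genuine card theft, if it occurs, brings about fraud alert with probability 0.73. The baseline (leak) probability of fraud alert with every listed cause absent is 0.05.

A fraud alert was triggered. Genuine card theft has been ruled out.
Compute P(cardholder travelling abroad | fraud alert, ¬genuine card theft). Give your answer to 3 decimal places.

P(cardholder travelling abroad | fraud alert, ¬genuine card theft) ≈ 0.880

Under noisy-OR, P(fraud alert | causes) = 1 − (1−0.05)·∏(1−qᵢ) over the active causes.
P(fraud alert | ¬genuine card theft) = 0.05*0.67 + 0.7435*0.33 = 0.033500 + 0.245355 = 0.278855
Of this, 0.245355 comes from 0.7435*0.33 (the cardholder travelling abroad=true cases).
So P(cardholder travelling abroad | fraud alert, ¬genuine card theft) = 0.245355/0.278855 ≈ 0.880.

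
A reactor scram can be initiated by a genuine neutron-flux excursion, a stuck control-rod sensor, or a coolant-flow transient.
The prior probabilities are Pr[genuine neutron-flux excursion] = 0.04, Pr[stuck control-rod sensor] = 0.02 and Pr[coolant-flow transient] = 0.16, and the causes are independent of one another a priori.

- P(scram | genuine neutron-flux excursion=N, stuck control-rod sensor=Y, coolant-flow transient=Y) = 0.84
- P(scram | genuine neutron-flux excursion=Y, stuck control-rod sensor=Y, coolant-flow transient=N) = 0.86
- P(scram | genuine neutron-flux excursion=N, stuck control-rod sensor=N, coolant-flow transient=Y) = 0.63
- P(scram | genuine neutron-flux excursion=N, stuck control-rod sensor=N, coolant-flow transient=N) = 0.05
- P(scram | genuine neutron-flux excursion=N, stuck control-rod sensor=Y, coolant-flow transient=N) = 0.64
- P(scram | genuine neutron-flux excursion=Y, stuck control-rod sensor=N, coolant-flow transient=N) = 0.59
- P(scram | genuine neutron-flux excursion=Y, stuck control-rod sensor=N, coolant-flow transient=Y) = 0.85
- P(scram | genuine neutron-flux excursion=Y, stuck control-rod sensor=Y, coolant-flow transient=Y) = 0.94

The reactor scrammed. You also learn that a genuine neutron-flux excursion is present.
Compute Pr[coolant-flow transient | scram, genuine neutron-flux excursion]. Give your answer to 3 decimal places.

Pr[coolant-flow transient | scram, genuine neutron-flux excursion] ≈ 0.214

P(scram | genuine neutron-flux excursion) = 0.59×0.98×0.84 + 0.85×0.98×0.16 + 0.86×0.02×0.84 + 0.94×0.02×0.16 = 0.485688 + 0.133280 + 0.014448 + 0.003008 = 0.636424
Of this, 0.136288 comes from 0.133280 + 0.003008 (the coolant-flow transient=true cases).
Hence the posterior is 0.136288/0.636424 ≈ 0.214.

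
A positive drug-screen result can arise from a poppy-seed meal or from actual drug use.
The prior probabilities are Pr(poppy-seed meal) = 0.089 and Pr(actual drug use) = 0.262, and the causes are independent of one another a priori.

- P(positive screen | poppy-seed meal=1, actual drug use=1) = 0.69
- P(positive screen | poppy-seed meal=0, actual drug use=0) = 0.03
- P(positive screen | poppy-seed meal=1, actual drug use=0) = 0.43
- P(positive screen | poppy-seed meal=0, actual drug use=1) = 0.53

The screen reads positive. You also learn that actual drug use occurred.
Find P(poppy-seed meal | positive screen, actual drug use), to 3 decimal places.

P(poppy-seed meal | positive screen, actual drug use) ≈ 0.113

Sum P(positive screen|·) weighted by the priors over both values of poppy-seed meal:
  P(positive screen | actual drug use) = 0.53·0.911 + 0.69·0.089
        = 0.482830 + 0.061410 = 0.544240
The terms with poppy-seed meal present sum to 0.061410, so
  P(poppy-seed meal | positive screen, actual drug use) = 0.061410 / 0.544240 ≈ 0.113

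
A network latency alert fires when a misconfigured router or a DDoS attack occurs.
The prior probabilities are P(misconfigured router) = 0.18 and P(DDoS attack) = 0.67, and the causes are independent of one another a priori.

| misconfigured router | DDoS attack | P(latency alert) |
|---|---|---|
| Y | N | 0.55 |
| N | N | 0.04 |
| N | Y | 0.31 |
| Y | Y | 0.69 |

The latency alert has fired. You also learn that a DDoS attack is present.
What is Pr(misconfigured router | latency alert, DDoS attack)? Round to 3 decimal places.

P(latency alert | DDoS attack) = 0.31×0.82 + 0.69×0.18 = 0.254200 + 0.124200 = 0.378400
Restricting to configurations with misconfigured router present: 0.69×0.18 = 0.124200.
P(misconfigured router | latency alert, DDoS attack) = 0.124200 / 0.378400 ≈ 0.328

Pr(misconfigured router | latency alert, DDoS attack) ≈ 0.328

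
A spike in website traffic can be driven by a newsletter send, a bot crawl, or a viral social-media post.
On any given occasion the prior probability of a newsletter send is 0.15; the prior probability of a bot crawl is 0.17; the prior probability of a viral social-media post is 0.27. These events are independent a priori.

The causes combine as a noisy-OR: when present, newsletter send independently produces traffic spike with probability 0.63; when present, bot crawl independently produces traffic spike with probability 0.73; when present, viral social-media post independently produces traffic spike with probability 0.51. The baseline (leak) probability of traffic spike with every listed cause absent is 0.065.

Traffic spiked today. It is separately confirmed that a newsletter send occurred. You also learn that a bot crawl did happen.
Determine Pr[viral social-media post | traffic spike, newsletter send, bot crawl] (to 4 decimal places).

Pr[viral social-media post | traffic spike, newsletter send, bot crawl] ≈ 0.2802

Under noisy-OR, P(traffic spike | causes) = 1 − (1−0.065)·∏(1−qᵢ) over the active causes.
Numerator (weight on configurations with viral social-media post): 0.954231·0.27 = 0.257642
Denominator P(traffic spike | newsletter send, bot crawl): 0.906593·0.73 + 0.954231·0.27 = 0.919455
P(viral social-media post | traffic spike, newsletter send, bot crawl) = 0.257642/0.919455 ≈ 0.2802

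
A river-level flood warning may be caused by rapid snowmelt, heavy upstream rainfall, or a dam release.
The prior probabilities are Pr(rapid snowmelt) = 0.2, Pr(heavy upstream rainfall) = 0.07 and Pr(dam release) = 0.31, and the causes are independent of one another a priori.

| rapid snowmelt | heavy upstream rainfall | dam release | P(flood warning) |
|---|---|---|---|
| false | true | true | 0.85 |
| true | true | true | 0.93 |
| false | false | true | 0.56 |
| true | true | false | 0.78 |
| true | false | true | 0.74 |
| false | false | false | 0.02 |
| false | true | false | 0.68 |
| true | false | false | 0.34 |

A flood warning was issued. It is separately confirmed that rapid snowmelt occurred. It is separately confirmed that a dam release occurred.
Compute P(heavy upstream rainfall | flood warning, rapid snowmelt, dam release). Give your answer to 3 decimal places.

P(flood warning | rapid snowmelt, dam release) = 0.74·0.93 + 0.93·0.07 = 0.688200 + 0.065100 = 0.753300
Of this, 0.065100 comes from 0.93·0.07 (the heavy upstream rainfall=true cases).
Hence the posterior is 0.065100/0.753300 ≈ 0.086.

P(heavy upstream rainfall | flood warning, rapid snowmelt, dam release) ≈ 0.086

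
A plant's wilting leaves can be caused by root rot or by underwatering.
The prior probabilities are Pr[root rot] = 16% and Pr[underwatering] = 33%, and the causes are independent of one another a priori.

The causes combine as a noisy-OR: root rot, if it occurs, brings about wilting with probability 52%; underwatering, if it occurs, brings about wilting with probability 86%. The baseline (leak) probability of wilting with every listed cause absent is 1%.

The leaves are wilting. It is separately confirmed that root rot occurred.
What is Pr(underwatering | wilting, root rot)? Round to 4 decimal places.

Under noisy-OR, P(wilting | causes) = 1 − (1−0.01)·∏(1−qᵢ) over the active causes.
P(wilting | root rot) = 0.5248·0.67 + 0.933472·0.33 = 0.351616 + 0.308046 = 0.659662
The underwatering-present share is 0.933472·0.33 = 0.308046.
P(underwatering | wilting, root rot) = 0.308046 / 0.659662 ≈ 0.4670

Pr(underwatering | wilting, root rot) ≈ 0.4670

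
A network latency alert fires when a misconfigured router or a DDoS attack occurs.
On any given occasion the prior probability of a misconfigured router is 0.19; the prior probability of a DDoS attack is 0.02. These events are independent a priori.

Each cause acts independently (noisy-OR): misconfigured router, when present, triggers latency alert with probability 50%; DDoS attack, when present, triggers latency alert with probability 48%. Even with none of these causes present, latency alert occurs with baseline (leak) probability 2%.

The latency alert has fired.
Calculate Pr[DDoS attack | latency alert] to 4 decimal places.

Under noisy-OR, P(latency alert | causes) = 1 − (1−0.02)·∏(1−qᵢ) over the active causes.
By total probability over the 4 (misconfigured router, DDoS attack) configurations:
  P(latency alert) = 0.02·0.81·0.98 + 0.4904·0.81·0.02 + 0.51·0.19·0.98 + 0.7452·0.19·0.02
        = 0.015876 + 0.007944 + 0.094962 + 0.002832 = 0.121614
Keeping only the DDoS attack-present terms gives 0.010776, so
  P(DDoS attack | latency alert) = 0.010776 / 0.121614 ≈ 0.0886

Pr[DDoS attack | latency alert] ≈ 0.0886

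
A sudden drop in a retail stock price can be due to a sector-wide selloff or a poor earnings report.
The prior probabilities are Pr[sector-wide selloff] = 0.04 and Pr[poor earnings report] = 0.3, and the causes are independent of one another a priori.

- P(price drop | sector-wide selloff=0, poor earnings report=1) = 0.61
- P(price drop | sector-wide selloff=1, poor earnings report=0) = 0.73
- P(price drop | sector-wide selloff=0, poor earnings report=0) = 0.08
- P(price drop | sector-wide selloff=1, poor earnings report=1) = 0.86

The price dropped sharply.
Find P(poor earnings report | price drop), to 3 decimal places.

P(poor earnings report | price drop) ≈ 0.715

Enumerate the 4 (sector-wide selloff, poor earnings report) configurations and weight by the priors:
  P(price drop) = 0.08·0.96·0.7 + 0.61·0.96·0.3 + 0.73·0.04·0.7 + 0.86·0.04·0.3
        = 0.053760 + 0.175680 + 0.020440 + 0.010320 = 0.260200
The terms with poor earnings report present sum to 0.186000, so
  P(poor earnings report | price drop) = 0.186000 / 0.260200 ≈ 0.715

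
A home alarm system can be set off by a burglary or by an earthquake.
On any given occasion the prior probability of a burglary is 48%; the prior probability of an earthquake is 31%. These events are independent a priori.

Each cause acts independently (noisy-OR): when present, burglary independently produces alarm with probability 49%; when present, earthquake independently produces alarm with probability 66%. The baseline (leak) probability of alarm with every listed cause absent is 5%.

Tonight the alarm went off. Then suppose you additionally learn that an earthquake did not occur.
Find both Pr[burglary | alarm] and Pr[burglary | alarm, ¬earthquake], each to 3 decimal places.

Pr[burglary | alarm] ≈ 0.699; Pr[burglary | alarm, ¬earthquake] ≈ 0.905

Under noisy-OR, P(alarm | causes) = 1 − (1−0.05)·∏(1−qᵢ) over the active causes.
Sum P(alarm|·) weighted by the priors over the 4 (burglary, earthquake) configurations:
  P(alarm) = 0.05*0.52*0.69 + 0.677*0.52*0.31 + 0.5155*0.48*0.69 + 0.83527*0.48*0.31
        = 0.017940 + 0.109132 + 0.170734 + 0.124288 = 0.422094
Configurations with burglary contribute 0.295022, so
  P(burglary | alarm) = 0.295022 / 0.422094 ≈ 0.699

Now also conditioning on earthquake≠true:
For the numerator, keep only burglary=true terms: 0.5155×0.48 = 0.247440
Normalizer over all consistent configurations: 0.05×0.52 + 0.5155×0.48 = 0.273440
P(burglary | alarm, ¬earthquake) = 0.247440/0.273440 ≈ 0.905
With earthquake excluded, burglary must carry more of the explanatory weight for the alarm.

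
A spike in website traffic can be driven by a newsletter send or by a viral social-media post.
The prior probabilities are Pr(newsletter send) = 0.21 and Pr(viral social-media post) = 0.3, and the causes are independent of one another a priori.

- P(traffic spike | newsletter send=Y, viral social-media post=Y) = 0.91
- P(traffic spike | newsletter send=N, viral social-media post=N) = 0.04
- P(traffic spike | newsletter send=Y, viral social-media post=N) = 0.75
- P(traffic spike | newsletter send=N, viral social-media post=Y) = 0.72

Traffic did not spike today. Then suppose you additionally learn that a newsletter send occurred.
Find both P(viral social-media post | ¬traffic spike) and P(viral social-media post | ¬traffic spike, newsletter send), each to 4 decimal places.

By total probability over the 4 (newsletter send, viral social-media post) configurations:
  P(¬traffic spike) = 0.96·0.79·0.7 + 0.28·0.79·0.3 + 0.25·0.21·0.7 + 0.09·0.21·0.3
        = 0.530880 + 0.066360 + 0.036750 + 0.005670 = 0.639660
Configurations with viral social-media post contribute 0.072030, so
  P(viral social-media post | ¬traffic spike) = 0.072030 / 0.639660 ≈ 0.1126

Now also conditioning on newsletter send=true:
P(¬traffic spike | newsletter send) = 0.25×0.7 + 0.09×0.3 = 0.175000 + 0.027000 = 0.202000
Restricting to configurations with viral social-media post present: 0.09×0.3 = 0.027000.
So P(viral social-media post | ¬traffic spike, newsletter send) = 0.027000/0.202000 ≈ 0.1337.

P(viral social-media post | ¬traffic spike) ≈ 0.1126; P(viral social-media post | ¬traffic spike, newsletter send) ≈ 0.1337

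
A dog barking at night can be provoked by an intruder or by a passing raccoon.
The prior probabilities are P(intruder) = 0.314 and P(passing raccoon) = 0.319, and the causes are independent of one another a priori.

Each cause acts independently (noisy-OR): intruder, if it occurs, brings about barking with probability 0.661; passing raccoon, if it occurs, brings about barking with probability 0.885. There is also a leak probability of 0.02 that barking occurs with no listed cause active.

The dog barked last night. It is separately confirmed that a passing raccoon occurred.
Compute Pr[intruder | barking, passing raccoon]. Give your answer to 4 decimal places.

Pr[intruder | barking, passing raccoon] ≈ 0.3316

Under noisy-OR, P(barking | causes) = 1 − (1−0.02)·∏(1−qᵢ) over the active causes.
P(barking | passing raccoon) = 0.8873*0.686 + 0.961795*0.314 = 0.608688 + 0.302004 = 0.910692
Restricting to configurations with intruder present: 0.961795*0.314 = 0.302004.
So P(intruder | barking, passing raccoon) = 0.302004/0.910692 ≈ 0.3316.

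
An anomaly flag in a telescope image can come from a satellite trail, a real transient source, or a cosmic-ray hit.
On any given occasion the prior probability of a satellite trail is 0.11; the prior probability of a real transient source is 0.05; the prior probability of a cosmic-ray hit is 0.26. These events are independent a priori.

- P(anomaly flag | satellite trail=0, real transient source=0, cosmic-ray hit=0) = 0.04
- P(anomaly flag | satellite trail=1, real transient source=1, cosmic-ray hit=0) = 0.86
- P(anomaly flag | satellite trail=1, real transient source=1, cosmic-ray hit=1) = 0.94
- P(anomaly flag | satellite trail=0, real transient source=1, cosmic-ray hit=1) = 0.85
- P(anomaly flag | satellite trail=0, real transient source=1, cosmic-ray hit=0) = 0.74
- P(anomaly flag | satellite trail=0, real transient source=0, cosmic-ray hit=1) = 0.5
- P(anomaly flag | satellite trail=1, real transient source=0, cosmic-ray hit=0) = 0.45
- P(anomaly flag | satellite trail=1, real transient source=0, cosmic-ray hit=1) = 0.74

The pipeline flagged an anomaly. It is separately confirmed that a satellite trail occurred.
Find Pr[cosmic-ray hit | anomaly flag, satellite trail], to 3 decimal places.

Pr[cosmic-ray hit | anomaly flag, satellite trail] ≈ 0.359

Numerator (weight on configurations with cosmic-ray hit): 0.182780 + 0.012220 = 0.195000
Denominator P(anomaly flag | satellite trail): 0.45*0.95*0.74 + 0.74*0.95*0.26 + 0.86*0.05*0.74 + 0.94*0.05*0.26 = 0.543170
Posterior = 0.195000 / 0.543170 ≈ 0.359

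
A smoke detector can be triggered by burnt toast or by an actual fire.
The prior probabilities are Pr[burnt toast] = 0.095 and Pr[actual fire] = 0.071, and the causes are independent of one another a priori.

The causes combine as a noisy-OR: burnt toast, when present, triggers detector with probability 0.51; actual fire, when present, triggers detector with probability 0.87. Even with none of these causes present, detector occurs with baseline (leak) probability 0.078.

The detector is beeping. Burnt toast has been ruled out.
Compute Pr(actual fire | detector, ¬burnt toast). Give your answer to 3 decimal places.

Pr(actual fire | detector, ¬burnt toast) ≈ 0.463

Under noisy-OR, P(detector | causes) = 1 − (1−0.078)·∏(1−qᵢ) over the active causes.
For the numerator, keep only actual fire=true terms: 0.88014×0.071 = 0.062490
The normalizing constant is 0.078×0.929 + 0.88014×0.071 = 0.134952
P(actual fire | detector, ¬burnt toast) = 0.062490/0.134952 ≈ 0.463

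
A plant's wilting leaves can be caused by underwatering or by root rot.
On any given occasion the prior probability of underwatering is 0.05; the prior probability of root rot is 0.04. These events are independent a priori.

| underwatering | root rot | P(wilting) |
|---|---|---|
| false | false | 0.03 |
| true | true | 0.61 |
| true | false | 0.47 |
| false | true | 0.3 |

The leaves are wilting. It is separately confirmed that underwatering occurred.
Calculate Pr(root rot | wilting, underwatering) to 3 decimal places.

Weight on root rot=true, given the evidence: 0.61×0.04 = 0.024400
Denominator P(wilting | underwatering): 0.47×0.96 + 0.61×0.04 = 0.475600
Posterior = 0.024400 / 0.475600 ≈ 0.051

Pr(root rot | wilting, underwatering) ≈ 0.051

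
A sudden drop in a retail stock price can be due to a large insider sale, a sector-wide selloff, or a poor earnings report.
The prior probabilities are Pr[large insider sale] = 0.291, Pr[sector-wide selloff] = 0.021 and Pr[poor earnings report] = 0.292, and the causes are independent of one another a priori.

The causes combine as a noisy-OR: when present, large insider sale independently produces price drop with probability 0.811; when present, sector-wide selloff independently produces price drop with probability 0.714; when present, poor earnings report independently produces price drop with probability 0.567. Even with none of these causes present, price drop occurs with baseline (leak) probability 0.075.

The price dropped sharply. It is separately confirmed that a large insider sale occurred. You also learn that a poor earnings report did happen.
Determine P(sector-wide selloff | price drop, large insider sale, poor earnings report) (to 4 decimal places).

Under noisy-OR, P(price drop | causes) = 1 − (1−0.075)·∏(1−qᵢ) over the active causes.
P(price drop | large insider sale, poor earnings report) = 0.924301·0.979 + 0.97835·0.021 = 0.904891 + 0.020545 = 0.925436
Restricting to configurations with sector-wide selloff present: 0.97835·0.021 = 0.020545.
So P(sector-wide selloff | price drop, large insider sale, poor earnings report) = 0.020545/0.925436 ≈ 0.0222.

P(sector-wide selloff | price drop, large insider sale, poor earnings report) ≈ 0.0222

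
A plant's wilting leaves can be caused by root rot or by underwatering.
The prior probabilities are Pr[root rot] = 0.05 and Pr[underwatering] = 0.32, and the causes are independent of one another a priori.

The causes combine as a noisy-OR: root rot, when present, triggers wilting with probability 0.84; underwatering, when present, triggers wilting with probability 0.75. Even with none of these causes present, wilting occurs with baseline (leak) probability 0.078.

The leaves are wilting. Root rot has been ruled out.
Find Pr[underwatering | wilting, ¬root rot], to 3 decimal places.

Pr[underwatering | wilting, ¬root rot] ≈ 0.823

Under noisy-OR, P(wilting | causes) = 1 − (1−0.078)·∏(1−qᵢ) over the active causes.
Enumerate both values of underwatering and weight by the priors:
  P(wilting | ¬root rot) = 0.078×0.68 + 0.7695×0.32
        = 0.053040 + 0.246240 = 0.299280
Configurations with underwatering contribute 0.246240, so
  P(underwatering | wilting, ¬root rot) = 0.246240 / 0.299280 ≈ 0.823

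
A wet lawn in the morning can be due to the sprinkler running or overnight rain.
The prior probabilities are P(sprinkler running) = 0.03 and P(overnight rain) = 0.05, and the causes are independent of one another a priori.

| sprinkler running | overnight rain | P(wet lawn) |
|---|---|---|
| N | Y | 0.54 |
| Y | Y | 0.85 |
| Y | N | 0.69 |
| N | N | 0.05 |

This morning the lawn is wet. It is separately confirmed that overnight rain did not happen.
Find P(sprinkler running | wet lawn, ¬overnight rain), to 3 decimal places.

Enumerate both values of sprinkler running and weight by the priors:
  P(wet lawn | ¬overnight rain) = 0.05*0.97 + 0.69*0.03
        = 0.048500 + 0.020700 = 0.069200
Keeping only the sprinkler running-present terms gives 0.020700, so
  P(sprinkler running | wet lawn, ¬overnight rain) = 0.020700 / 0.069200 ≈ 0.299

P(sprinkler running | wet lawn, ¬overnight rain) ≈ 0.299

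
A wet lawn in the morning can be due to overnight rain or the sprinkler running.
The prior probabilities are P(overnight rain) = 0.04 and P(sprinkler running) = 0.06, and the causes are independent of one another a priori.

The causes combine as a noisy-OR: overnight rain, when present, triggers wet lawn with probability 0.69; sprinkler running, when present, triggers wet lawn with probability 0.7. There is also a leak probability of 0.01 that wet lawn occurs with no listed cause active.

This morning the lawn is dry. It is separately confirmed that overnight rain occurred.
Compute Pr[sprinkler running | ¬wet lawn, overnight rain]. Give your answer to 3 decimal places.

Pr[sprinkler running | ¬wet lawn, overnight rain] ≈ 0.019

Under noisy-OR, P(wet lawn | causes) = 1 − (1−0.01)·∏(1−qᵢ) over the active causes.
By total probability over both values of sprinkler running:
  P(¬wet lawn | overnight rain) = 0.3069×0.94 + 0.09207×0.06
        = 0.288486 + 0.005524 = 0.294010
The terms with sprinkler running present sum to 0.005524, so
  P(sprinkler running | ¬wet lawn, overnight rain) = 0.005524 / 0.294010 ≈ 0.019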